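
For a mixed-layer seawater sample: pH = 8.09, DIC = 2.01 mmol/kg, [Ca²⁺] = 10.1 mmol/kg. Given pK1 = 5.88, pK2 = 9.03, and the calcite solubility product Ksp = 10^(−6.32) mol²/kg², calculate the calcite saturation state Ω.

α₂ = 1 / (1 + [H⁺]/K2 + [H⁺]²/(K1K2)) = 1 / (1 + 10^+0.94 + 10^-1.27)
   = 1 / (1 + 8.7096 + 0.053703) = 1/9.7633 = 0.1024
[CO3²⁻] = α₂ × DIC = 0.1024 × 2.01 = 0.2059 mmol/kg
Ksp = 10^(−6.32) = 4.786×10^-7
Ω = [Ca²⁺][CO3²⁻]/Ksp = (10.1×10^-3)(2.059×10^-4) / 4.786×10^-7 = 4.34

Ω = 4.34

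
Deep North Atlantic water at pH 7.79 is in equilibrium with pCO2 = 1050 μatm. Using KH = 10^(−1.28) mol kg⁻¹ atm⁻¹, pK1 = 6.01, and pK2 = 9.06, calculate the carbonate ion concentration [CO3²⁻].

[CO3²⁻] = 0.178 mmol/kg

[CO2*] = KH · pCO2 = 10^(−1.28) × 1050×10^-6 = 5.510×10^-5 mol/kg
α₀ = 1/(1 + K1/[H⁺] + K1K2/[H⁺]²) = 1/(1 + 10^+1.78 + 10^+0.51) = 0.01551
DIC = [CO2*]/α₀ = 5.510×10^-5 / 0.01551 = 3.554 mmol/kg
[CO3²⁻] = α₂·DIC; α₂ = 0.05018, so [CO3²⁻] = 0.05018 × 3.554 = 0.178 mmol/kg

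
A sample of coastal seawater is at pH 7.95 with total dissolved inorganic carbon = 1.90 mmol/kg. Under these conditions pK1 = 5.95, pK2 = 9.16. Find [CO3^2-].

[CO3²⁻] = 0.109 mmol/kg

α₂ = 1 / (1 + [H⁺]/K2 + [H⁺]²/(K1K2)) = 1 / (1 + 10^+1.21 + 10^-0.79)
   = 1 / (1 + 16.218 + 0.16218) = 1/17.380 = 0.05754
[CO3²⁻] = α₂ × DIC = 0.05754 × 1.90 = 0.109 mmol/kg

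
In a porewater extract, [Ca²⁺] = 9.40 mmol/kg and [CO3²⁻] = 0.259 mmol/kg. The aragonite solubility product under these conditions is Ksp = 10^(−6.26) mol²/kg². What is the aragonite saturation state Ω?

Ksp = 10^(−6.26) = 5.495×10^-7
Ω = [Ca²⁺][CO3²⁻]/Ksp = (9.40×10^-3)(0.259×10^-3) / 5.495×10^-7 = 4.43

Ω = 4.43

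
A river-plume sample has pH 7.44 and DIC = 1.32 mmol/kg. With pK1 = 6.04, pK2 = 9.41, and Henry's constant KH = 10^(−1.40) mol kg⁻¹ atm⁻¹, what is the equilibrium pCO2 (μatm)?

α₀ = 1 / (1 + K1/[H⁺] + K1K2/[H⁺]²) = 1 / (1 + 10^+1.40 + 10^-0.57)
   = 1 / (1 + 25.119 + 0.26915) = 1/26.388 = 0.03790
[CO2*] = α₀ × DIC = 0.03790 × 1.32 = 0.05002 mmol/kg
pCO2 = [CO2*]/KH = 5.002×10^-5 / 3.981×10^-2 = 1260 μatm

pCO2 = 1260 μatm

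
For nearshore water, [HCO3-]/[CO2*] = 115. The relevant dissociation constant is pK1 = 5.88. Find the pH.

From K1 = [H⁺][HCO3-]/[CO2*]:  pH = pK1 + log₁₀([HCO3-]/[CO2*])
log₁₀(115) = +2.061
pH = 5.88 + (+2.061) = 7.94

pH = 7.94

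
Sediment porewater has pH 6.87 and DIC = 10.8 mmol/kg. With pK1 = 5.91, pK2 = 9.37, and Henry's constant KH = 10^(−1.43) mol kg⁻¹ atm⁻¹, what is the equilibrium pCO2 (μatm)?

α₀ = 1 / (1 + K1/[H⁺] + K1K2/[H⁺]²) = 1 / (1 + 10^+0.96 + 10^-1.54)
   = 1 / (1 + 9.1201 + 0.028840) = 1/10.149 = 0.09853
[CO2*] = α₀ × DIC = 0.09853 × 10.8 = 1.064 mmol/kg
pCO2 = [CO2*]/KH = 1.064×10^-3 / 3.715×10^-2 = 2.86×10^4 μatm

pCO2 = 2.86×10^4 μatm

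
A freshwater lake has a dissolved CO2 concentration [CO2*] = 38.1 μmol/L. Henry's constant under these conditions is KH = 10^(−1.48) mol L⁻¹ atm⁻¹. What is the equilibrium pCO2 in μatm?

KH = 10^(−1.48) = 3.311×10^-2 mol L⁻¹ atm⁻¹
pCO2 = [CO2*]/KH = 38.1×10^-6 / 3.311×10^-2 = 1.15×10^-3 atm = 1150 μatm

pCO2 = 1150 μatm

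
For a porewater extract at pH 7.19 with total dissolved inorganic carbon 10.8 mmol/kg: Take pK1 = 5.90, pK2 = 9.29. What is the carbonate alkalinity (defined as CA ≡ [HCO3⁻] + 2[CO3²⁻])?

CA = 10.4 mmol/kg

CA = [HCO3⁻] + 2[CO3²⁻] = (α₁ + 2α₂)·DIC
At pH 7.19: [H⁺]/K1 = 10^-1.29 = 0.051286, K2/[H⁺] = 10^-2.10 = 0.0079433
α₁ = 1/(1 + 0.051286 + 0.0079433) = 1/1.0592 = 0.9441; α₂ = α₁·K2/[H⁺] = 0.007499
α₁ + 2α₂ = 0.9591
CA = 0.9591 × 10.8 = 10.4 mmol/kg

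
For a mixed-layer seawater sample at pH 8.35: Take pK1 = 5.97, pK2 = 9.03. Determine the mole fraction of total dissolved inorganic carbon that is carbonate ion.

α₂ = 0.172

α₂ = 1 / (1 + [H⁺]/K2 + [H⁺]²/(K1K2)) = 1 / (1 + 10^+0.68 + 10^-1.70)
   = 1 / (1 + 4.7863 + 0.019953) = 1/5.8063 = 0.1722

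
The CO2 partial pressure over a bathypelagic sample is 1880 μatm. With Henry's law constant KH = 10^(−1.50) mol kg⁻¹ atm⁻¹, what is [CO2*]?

KH = 10^(−1.50) = 3.162×10^-2 mol kg⁻¹ atm⁻¹
[CO2*] = KH · pCO2 = 3.162×10^-2 × 1880×10^-6 atm = 5.95×10^-5 mol/kg

[CO2*] = 59.5 μmol/kg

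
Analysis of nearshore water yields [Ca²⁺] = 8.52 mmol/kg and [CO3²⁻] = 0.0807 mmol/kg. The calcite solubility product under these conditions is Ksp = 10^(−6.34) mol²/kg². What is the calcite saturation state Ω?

Ω = 1.50

Ksp = 10^(−6.34) = 4.571×10^-7
Ω = [Ca²⁺][CO3²⁻]/Ksp = (8.52×10^-3)(0.0807×10^-3) / 4.571×10^-7 = 1.50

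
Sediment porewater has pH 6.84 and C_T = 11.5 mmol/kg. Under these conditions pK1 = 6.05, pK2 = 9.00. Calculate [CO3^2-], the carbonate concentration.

[CO3²⁻] = 0.0681 mmol/kg

α₂ = 1 / (1 + [H⁺]/K2 + [H⁺]²/(K1K2)) = 1 / (1 + 10^+2.16 + 10^+1.37)
   = 1 / (1 + 144.54 + 23.442) = 1/168.99 = 0.005918
[CO3²⁻] = α₂ × DIC = 0.005918 × 11.5 = 0.0681 mmol/kg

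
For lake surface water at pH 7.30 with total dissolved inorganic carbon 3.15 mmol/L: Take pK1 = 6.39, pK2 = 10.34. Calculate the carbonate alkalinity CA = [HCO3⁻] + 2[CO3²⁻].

CA = [HCO3⁻] + 2[CO3²⁻] = (α₁ + 2α₂)·DIC
At pH 7.30: [H⁺]/K1 = 10^-0.91 = 0.12303, K2/[H⁺] = 10^-3.04 = 0.00091201
α₁ = 1/(1 + 0.12303 + 0.00091201) = 1/1.1239 = 0.8897; α₂ = α₁·K2/[H⁺] = 0.0008114
α₁ + 2α₂ = 0.8914
CA = 0.8914 × 3.15 = 2.81 mmol/L

CA = 2.81 mmol/L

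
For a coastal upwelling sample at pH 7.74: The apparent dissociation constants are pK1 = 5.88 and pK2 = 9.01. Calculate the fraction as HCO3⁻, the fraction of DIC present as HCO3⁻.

α₁ = 0.937

α₁ = 1 / (1 + [H⁺]/K1 + K2/[H⁺]) = 1 / (1 + 10^-1.86 + 10^-1.27)
   = 1 / (1 + 0.013804 + 0.053703) = 1/1.0675 = 0.9368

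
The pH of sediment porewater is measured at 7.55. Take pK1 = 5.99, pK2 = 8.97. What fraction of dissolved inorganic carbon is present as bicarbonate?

α₁ = 0.938

α₁ = 1 / (1 + [H⁺]/K1 + K2/[H⁺]) = 1 / (1 + 10^-1.56 + 10^-1.42)
   = 1 / (1 + 0.027542 + 0.038019) = 1/1.0656 = 0.9385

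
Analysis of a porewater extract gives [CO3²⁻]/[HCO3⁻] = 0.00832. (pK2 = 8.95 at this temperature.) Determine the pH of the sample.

From K2 = [H⁺][CO3²⁻]/[HCO3⁻]:  pH = pK2 + log₁₀([CO3²⁻]/[HCO3⁻])
log₁₀(0.00832) = -2.080
pH = 8.95 + (-2.080) = 6.87

pH = 6.87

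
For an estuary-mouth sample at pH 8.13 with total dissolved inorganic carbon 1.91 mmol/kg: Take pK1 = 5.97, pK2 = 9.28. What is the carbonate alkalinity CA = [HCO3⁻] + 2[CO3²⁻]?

CA = [HCO3⁻] + 2[CO3²⁻] = (α₁ + 2α₂)·DIC
At pH 8.13: [H⁺]/K1 = 10^-2.16 = 0.0069183, K2/[H⁺] = 10^-1.15 = 0.070795
α₁ = 1/(1 + 0.0069183 + 0.070795) = 1/1.0777 = 0.9279; α₂ = α₁·K2/[H⁺] = 0.06569
α₁ + 2α₂ = 1.0593
CA = 1.0593 × 1.91 = 2.02 mmol/kg

CA = 2.02 mmol/kg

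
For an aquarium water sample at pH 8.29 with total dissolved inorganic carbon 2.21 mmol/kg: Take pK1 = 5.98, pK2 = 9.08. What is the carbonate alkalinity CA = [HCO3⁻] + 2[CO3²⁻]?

CA = 2.51 mmol/kg

CA = [HCO3⁻] + 2[CO3²⁻] = (α₁ + 2α₂)·DIC
At pH 8.29: [H⁺]/K1 = 10^-2.31 = 0.0048978, K2/[H⁺] = 10^-0.79 = 0.16218
α₁ = 1/(1 + 0.0048978 + 0.16218) = 1/1.1671 = 0.8568; α₂ = α₁·K2/[H⁺] = 0.1390
α₁ + 2α₂ = 1.1348
CA = 1.1348 × 2.21 = 2.51 mmol/kg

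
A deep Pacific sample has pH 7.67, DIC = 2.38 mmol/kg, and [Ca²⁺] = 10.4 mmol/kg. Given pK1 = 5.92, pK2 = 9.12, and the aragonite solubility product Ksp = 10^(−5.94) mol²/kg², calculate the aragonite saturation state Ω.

α₂ = 1 / (1 + [H⁺]/K2 + [H⁺]²/(K1K2)) = 1 / (1 + 10^+1.45 + 10^-0.30)
   = 1 / (1 + 28.184 + 0.50119) = 1/29.685 = 0.03369
[CO3²⁻] = α₂ × DIC = 0.03369 × 2.38 = 0.08018 mmol/kg
Ksp = 10^(−5.94) = 1.148×10^-6
Ω = [Ca²⁺][CO3²⁻]/Ksp = (10.4×10^-3)(8.018×10^-5) / 1.148×10^-6 = 0.726

Ω = 0.726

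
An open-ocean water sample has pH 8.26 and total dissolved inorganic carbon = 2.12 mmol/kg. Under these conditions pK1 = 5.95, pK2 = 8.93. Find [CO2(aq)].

[CO2*] = 8.52 μmol/kg

α₀ = 1 / (1 + K1/[H⁺] + K1K2/[H⁺]²) = 1 / (1 + 10^+2.31 + 10^+1.64)
   = 1 / (1 + 204.17 + 43.652) = 1/248.83 = 0.004019
[CO2*] = α₀ × DIC = 0.004019 × 2.12 = 0.00852 mmol/kg = 8.52 μmol/kg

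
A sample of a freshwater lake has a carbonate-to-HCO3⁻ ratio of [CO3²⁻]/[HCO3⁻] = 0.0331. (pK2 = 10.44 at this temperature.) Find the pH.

pH = 8.96

From K2 = [H⁺][CO3²⁻]/[HCO3⁻]:  pH = pK2 + log₁₀([CO3²⁻]/[HCO3⁻])
log₁₀(0.0331) = -1.480
pH = 10.44 + (-1.480) = 8.96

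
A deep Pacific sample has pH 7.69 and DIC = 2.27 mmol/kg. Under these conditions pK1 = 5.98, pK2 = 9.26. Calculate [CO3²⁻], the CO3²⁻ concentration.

α₂ = 1 / (1 + [H⁺]/K2 + [H⁺]²/(K1K2)) = 1 / (1 + 10^+1.57 + 10^-0.14)
   = 1 / (1 + 37.154 + 0.72444) = 1/38.878 = 0.02572
[CO3²⁻] = α₂ × DIC = 0.02572 × 2.27 = 0.0584 mmol/kg

[CO3²⁻] = 0.0584 mmol/kg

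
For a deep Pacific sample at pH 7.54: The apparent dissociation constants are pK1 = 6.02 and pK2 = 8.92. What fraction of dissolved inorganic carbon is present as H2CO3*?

α₀ = 0.0282

α₀ = 1 / (1 + K1/[H⁺] + K1K2/[H⁺]²) = 1 / (1 + 10^+1.52 + 10^+0.14)
   = 1 / (1 + 33.113 + 1.3804) = 1/35.493 = 0.02817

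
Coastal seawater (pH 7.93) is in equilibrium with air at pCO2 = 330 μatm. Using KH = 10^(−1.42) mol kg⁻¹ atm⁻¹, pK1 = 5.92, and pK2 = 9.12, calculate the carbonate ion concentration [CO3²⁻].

[CO2*] = KH · pCO2 = 10^(−1.42) × 330×10^-6 = 1.255×10^-5 mol/kg
α₀ = 1/(1 + K1/[H⁺] + K1K2/[H⁺]²) = 1/(1 + 10^+2.01 + 10^+0.82) = 0.009096
DIC = [CO2*]/α₀ = 1.255×10^-5 / 0.009096 = 1.379 mmol/kg
[CO3²⁻] = α₂·DIC; α₂ = 0.06010, so [CO3²⁻] = 0.06010 × 1.379 = 0.0829 mmol/kg

[CO3²⁻] = 0.0829 mmol/kg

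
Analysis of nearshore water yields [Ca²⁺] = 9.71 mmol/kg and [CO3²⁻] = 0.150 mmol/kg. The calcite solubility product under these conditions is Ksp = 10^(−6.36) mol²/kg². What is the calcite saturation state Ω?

Ksp = 10^(−6.36) = 4.365×10^-7
Ω = [Ca²⁺][CO3²⁻]/Ksp = (9.71×10^-3)(0.150×10^-3) / 4.365×10^-7 = 3.34

Ω = 3.34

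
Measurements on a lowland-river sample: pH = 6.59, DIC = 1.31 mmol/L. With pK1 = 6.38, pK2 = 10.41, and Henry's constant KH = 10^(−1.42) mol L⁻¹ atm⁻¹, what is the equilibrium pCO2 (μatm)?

α₀ = 1 / (1 + K1/[H⁺] + K1K2/[H⁺]²) = 1 / (1 + 10^+0.21 + 10^-3.61)
   = 1 / (1 + 1.6218 + 0.00024547) = 1/2.6221 = 0.3814
[CO2*] = α₀ × DIC = 0.3814 × 1.31 = 0.4996 mmol/L
pCO2 = [CO2*]/KH = 4.996×10^-4 / 3.802×10^-2 = 1.31×10^4 μatm

pCO2 = 1.31×10^4 μatm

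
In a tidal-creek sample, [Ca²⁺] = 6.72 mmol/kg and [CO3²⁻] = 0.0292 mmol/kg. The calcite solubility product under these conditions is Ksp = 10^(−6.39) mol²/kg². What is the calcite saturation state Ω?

Ksp = 10^(−6.39) = 4.074×10^-7
Ω = [Ca²⁺][CO3²⁻]/Ksp = (6.72×10^-3)(0.0292×10^-3) / 4.074×10^-7 = 0.482

Ω = 0.482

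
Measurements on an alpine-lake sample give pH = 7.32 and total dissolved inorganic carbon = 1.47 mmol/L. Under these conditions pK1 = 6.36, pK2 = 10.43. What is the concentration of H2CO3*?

[CO2*] = 0.145 mmol/L

α₀ = 1 / (1 + K1/[H⁺] + K1K2/[H⁺]²) = 1 / (1 + 10^+0.96 + 10^-2.15)
   = 1 / (1 + 9.1201 + 0.0070795) = 1/10.127 = 0.09874
[CO2*] = α₀ × DIC = 0.09874 × 1.47 = 0.145 mmol/L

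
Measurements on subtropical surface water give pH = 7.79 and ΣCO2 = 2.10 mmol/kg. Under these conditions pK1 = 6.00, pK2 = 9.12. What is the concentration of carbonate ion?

[CO3²⁻] = 0.0924 mmol/kg

α₂ = 1 / (1 + [H⁺]/K2 + [H⁺]²/(K1K2)) = 1 / (1 + 10^+1.33 + 10^-0.46)
   = 1 / (1 + 21.380 + 0.34674) = 1/22.726 = 0.04400
[CO3²⁻] = α₂ × DIC = 0.04400 × 2.10 = 0.0924 mmol/kg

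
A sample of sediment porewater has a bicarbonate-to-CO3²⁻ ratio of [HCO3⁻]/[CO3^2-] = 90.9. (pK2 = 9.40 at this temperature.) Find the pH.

pH = 7.44

From K2 = [H⁺][CO3^2-]/[HCO3⁻]:  pH = pK2 − log₁₀([HCO3⁻]/[CO3^2-])
log₁₀(90.9) = +1.959
pH = 9.40 − (+1.959) = 7.44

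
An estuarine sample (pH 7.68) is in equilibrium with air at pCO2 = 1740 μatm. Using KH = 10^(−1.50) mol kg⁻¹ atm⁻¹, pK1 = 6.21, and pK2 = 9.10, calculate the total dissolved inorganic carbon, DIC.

DIC = 1.74 mmol/kg

[CO2*] = KH · pCO2 = 10^(−1.50) × 1740×10^-6 = 5.502×10^-5 mol/kg
α₀ = 1/(1 + K1/[H⁺] + K1K2/[H⁺]²) = 1/(1 + 10^+1.47 + 10^+0.05) = 0.03161
DIC = [CO2*]/α₀ = 5.502×10^-5 / 0.03161 = 1.74 mmol/kg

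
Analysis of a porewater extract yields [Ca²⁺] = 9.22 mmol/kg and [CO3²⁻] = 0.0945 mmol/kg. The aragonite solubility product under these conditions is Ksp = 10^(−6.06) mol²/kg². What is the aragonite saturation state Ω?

Ksp = 10^(−6.06) = 8.710×10^-7
Ω = [Ca²⁺][CO3²⁻]/Ksp = (9.22×10^-3)(0.0945×10^-3) / 8.710×10^-7 = 1.00

Ω = 1.00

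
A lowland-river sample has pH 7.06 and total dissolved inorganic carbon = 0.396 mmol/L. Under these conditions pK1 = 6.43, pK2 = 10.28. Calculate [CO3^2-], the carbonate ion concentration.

[CO3²⁻] = 0.193 μmol/L

α₂ = 1 / (1 + [H⁺]/K2 + [H⁺]²/(K1K2)) = 1 / (1 + 10^+3.22 + 10^+2.59)
   = 1 / (1 + 1659.6 + 389.05) = 1/2049.6 = 0.0004879
[CO3²⁻] = α₂ × DIC = 0.0004879 × 0.396 = 0.000193 mmol/L = 0.193 μmol/L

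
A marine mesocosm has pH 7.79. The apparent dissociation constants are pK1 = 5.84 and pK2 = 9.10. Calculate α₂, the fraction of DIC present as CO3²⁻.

α₂ = 0.0462

α₂ = 1 / (1 + [H⁺]/K2 + [H⁺]²/(K1K2)) = 1 / (1 + 10^+1.31 + 10^-0.64)
   = 1 / (1 + 20.417 + 0.22909) = 1/21.646 = 0.04620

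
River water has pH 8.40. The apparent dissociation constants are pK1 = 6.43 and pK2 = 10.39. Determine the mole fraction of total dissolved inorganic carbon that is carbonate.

α₂ = 1 / (1 + [H⁺]/K2 + [H⁺]²/(K1K2)) = 1 / (1 + 10^+1.99 + 10^+0.02)
   = 1 / (1 + 97.724 + 1.0471) = 1/99.771 = 0.01002

α₂ = 0.0100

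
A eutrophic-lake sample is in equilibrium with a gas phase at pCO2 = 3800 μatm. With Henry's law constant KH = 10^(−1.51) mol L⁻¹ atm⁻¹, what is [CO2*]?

KH = 10^(−1.51) = 3.090×10^-2 mol L⁻¹ atm⁻¹
[CO2*] = KH · pCO2 = 3.090×10^-2 × 3800×10^-6 atm = 1.17×10^-4 mol/L

[CO2*] = 117 μmol/L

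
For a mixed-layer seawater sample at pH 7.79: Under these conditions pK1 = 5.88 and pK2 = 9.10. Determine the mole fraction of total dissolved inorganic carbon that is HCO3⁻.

α₁ = 0.942

α₁ = 1 / (1 + [H⁺]/K1 + K2/[H⁺]) = 1 / (1 + 10^-1.91 + 10^-1.31)
   = 1 / (1 + 0.012303 + 0.048978) = 1/1.0613 = 0.9423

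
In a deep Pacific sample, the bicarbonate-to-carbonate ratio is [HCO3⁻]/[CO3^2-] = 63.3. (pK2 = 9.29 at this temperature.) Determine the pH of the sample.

pH = 7.49

From K2 = [H⁺][CO3^2-]/[HCO3⁻]:  pH = pK2 − log₁₀([HCO3⁻]/[CO3^2-])
log₁₀(63.3) = +1.801
pH = 9.29 − (+1.801) = 7.49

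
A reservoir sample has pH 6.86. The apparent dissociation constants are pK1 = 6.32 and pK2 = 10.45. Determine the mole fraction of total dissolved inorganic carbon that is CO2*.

α₀ = 0.224

α₀ = 1 / (1 + K1/[H⁺] + K1K2/[H⁺]²) = 1 / (1 + 10^+0.54 + 10^-3.05)
   = 1 / (1 + 3.4674 + 0.00089125) = 1/4.4683 = 0.2238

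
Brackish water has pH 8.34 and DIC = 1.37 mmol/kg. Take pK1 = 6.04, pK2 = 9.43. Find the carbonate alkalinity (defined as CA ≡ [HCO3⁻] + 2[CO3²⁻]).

CA = [HCO3⁻] + 2[CO3²⁻] = (α₁ + 2α₂)·DIC
At pH 8.34: [H⁺]/K1 = 10^-2.30 = 0.0050119, K2/[H⁺] = 10^-1.09 = 0.081283
α₁ = 1/(1 + 0.0050119 + 0.081283) = 1/1.0863 = 0.9206; α₂ = α₁·K2/[H⁺] = 0.07483
α₁ + 2α₂ = 1.0702
CA = 1.0702 × 1.37 = 1.47 mmol/kg

CA = 1.47 mmol/kg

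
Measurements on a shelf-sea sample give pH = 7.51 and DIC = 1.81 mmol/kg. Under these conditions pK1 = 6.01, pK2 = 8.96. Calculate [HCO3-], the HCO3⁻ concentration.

[HCO3⁻] = 1.70 mmol/kg

α₁ = 1 / (1 + [H⁺]/K1 + K2/[H⁺]) = 1 / (1 + 10^-1.50 + 10^-1.45)
   = 1 / (1 + 0.031623 + 0.035481) = 1/1.0671 = 0.9371
[HCO3⁻] = α₁ × DIC = 0.9371 × 1.81 = 1.70 mmol/kg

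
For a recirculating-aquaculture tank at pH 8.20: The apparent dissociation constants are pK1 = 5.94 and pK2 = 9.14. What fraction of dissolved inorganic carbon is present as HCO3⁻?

α₁ = 0.893

α₁ = 1 / (1 + [H⁺]/K1 + K2/[H⁺]) = 1 / (1 + 10^-2.26 + 10^-0.94)
   = 1 / (1 + 0.0054954 + 0.11482) = 1/1.1203 = 0.8926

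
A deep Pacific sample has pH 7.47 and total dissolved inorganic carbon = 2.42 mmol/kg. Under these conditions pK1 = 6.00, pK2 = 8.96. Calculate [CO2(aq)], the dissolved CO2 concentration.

[CO2*] = 0.0769 mmol/kg

α₀ = 1 / (1 + K1/[H⁺] + K1K2/[H⁺]²) = 1 / (1 + 10^+1.47 + 10^-0.02)
   = 1 / (1 + 29.512 + 0.95499) = 1/31.467 = 0.03178
[CO2*] = α₀ × DIC = 0.03178 × 2.42 = 0.0769 mmol/kg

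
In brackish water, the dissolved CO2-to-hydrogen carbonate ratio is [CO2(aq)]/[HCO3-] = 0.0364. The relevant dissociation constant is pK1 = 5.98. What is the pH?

pH = 7.42

From K1 = [H⁺][HCO3-]/[CO2(aq)]:  pH = pK1 − log₁₀([CO2(aq)]/[HCO3-])
log₁₀(0.0364) = -1.439
pH = 5.98 − (-1.439) = 7.42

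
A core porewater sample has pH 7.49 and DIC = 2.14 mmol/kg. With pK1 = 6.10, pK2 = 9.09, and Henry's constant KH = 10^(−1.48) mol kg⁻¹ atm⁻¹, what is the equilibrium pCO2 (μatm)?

pCO2 = 2470 μatm

α₀ = 1 / (1 + K1/[H⁺] + K1K2/[H⁺]²) = 1 / (1 + 10^+1.39 + 10^-0.21)
   = 1 / (1 + 24.547 + 0.61660) = 1/26.164 = 0.03822
[CO2*] = α₀ × DIC = 0.03822 × 2.14 = 0.08179 mmol/kg
pCO2 = [CO2*]/KH = 8.179×10^-5 / 3.311×10^-2 = 2470 μatm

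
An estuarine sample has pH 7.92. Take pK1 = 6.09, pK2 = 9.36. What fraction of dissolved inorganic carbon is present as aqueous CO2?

α₀ = 0.0141

α₀ = 1 / (1 + K1/[H⁺] + K1K2/[H⁺]²) = 1 / (1 + 10^+1.83 + 10^+0.39)
   = 1 / (1 + 67.608 + 2.4547) = 1/71.063 = 0.01407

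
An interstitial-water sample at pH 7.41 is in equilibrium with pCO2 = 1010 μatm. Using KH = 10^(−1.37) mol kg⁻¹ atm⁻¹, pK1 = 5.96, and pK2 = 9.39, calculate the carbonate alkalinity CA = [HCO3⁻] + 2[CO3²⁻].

CA = 1.24 mmol/kg

[CO2*] = KH · pCO2 = 10^(−1.37) × 1010×10^-6 = 4.308×10^-5 mol/kg
α₀ = 1/(1 + K1/[H⁺] + K1K2/[H⁺]²) = 1/(1 + 10^+1.45 + 10^-0.53) = 0.03392
DIC = [CO2*]/α₀ = 4.308×10^-5 / 0.03392 = 1.270 mmol/kg
CA = (α₁ + 2α₂)·DIC = (0.9561 + 2×0.01001) × 1.270 = 1.24 mmol/kg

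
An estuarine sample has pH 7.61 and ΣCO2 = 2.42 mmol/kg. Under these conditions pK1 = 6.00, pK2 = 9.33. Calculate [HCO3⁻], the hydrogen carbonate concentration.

α₁ = 1 / (1 + [H⁺]/K1 + K2/[H⁺]) = 1 / (1 + 10^-1.61 + 10^-1.72)
   = 1 / (1 + 0.024547 + 0.019055) = 1/1.0436 = 0.9582
[HCO3⁻] = α₁ × DIC = 0.9582 × 2.42 = 2.32 mmol/kg

[HCO3⁻] = 2.32 mmol/kg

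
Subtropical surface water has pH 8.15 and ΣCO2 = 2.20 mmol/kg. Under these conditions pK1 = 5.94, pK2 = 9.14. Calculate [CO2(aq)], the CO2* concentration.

[CO2*] = 12.2 μmol/kg

α₀ = 1 / (1 + K1/[H⁺] + K1K2/[H⁺]²) = 1 / (1 + 10^+2.21 + 10^+1.22)
   = 1 / (1 + 162.18 + 16.596) = 1/179.78 = 0.005562
[CO2*] = α₀ × DIC = 0.005562 × 2.20 = 0.0122 mmol/kg = 12.2 μmol/kg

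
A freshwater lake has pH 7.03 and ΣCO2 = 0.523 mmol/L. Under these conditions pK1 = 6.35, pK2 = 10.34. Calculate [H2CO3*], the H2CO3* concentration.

α₀ = 1 / (1 + K1/[H⁺] + K1K2/[H⁺]²) = 1 / (1 + 10^+0.68 + 10^-2.63)
   = 1 / (1 + 4.7863 + 0.0023442) = 1/5.7886 = 0.1728
[CO2*] = α₀ × DIC = 0.1728 × 0.523 = 0.0903 mmol/L

[CO2*] = 0.0903 mmol/L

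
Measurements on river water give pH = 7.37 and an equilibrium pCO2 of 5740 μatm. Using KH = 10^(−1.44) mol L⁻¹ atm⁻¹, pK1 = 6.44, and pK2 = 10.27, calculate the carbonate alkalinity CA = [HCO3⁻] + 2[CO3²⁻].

CA = 1.78 mmol/L

[CO2*] = KH · pCO2 = 10^(−1.44) × 5740×10^-6 = 2.084×10^-4 mol/L
α₀ = 1/(1 + K1/[H⁺] + K1K2/[H⁺]²) = 1/(1 + 10^+0.93 + 10^-1.97) = 0.1050
DIC = [CO2*]/α₀ = 2.084×10^-4 / 0.1050 = 1.984 mmol/L
CA = (α₁ + 2α₂)·DIC = (0.8939 + 2×0.001125) × 1.984 = 1.78 mmol/L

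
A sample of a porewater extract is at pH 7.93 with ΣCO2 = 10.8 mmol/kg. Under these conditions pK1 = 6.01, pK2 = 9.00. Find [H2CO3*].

[CO2*] = 0.118 mmol/kg

α₀ = 1 / (1 + K1/[H⁺] + K1K2/[H⁺]²) = 1 / (1 + 10^+1.92 + 10^+0.85)
   = 1 / (1 + 83.176 + 7.0795) = 1/91.256 = 0.01096
[CO2*] = α₀ × DIC = 0.01096 × 10.8 = 0.118 mmol/kg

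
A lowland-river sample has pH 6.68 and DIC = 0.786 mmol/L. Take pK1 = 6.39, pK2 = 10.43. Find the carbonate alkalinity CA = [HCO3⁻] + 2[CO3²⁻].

CA = 0.520 mmol/L

CA = [HCO3⁻] + 2[CO3²⁻] = (α₁ + 2α₂)·DIC
At pH 6.68: [H⁺]/K1 = 10^-0.29 = 0.51286, K2/[H⁺] = 10^-3.75 = 0.00017783
α₁ = 1/(1 + 0.51286 + 0.00017783) = 1/1.5130 = 0.6609; α₂ = α₁·K2/[H⁺] = 0.0001175
α₁ + 2α₂ = 0.6612
CA = 0.6612 × 0.786 = 0.520 mmol/L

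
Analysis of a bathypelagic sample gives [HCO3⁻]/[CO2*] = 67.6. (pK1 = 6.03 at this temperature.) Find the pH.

pH = 7.86

From K1 = [H⁺][HCO3⁻]/[CO2*]:  pH = pK1 + log₁₀([HCO3⁻]/[CO2*])
log₁₀(67.6) = +1.830
pH = 6.03 + (+1.830) = 7.86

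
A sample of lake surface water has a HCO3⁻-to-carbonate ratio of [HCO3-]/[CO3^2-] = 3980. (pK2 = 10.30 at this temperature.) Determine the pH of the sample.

From K2 = [H⁺][CO3^2-]/[HCO3-]:  pH = pK2 − log₁₀([HCO3-]/[CO3^2-])
log₁₀(3980) = +3.600
pH = 10.30 − (+3.600) = 6.70

pH = 6.70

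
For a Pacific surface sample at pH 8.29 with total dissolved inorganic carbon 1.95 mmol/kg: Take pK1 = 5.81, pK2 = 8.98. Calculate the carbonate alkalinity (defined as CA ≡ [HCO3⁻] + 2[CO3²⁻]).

CA = [HCO3⁻] + 2[CO3²⁻] = (α₁ + 2α₂)·DIC
At pH 8.29: [H⁺]/K1 = 10^-2.48 = 0.0033113, K2/[H⁺] = 10^-0.69 = 0.20417
α₁ = 1/(1 + 0.0033113 + 0.20417) = 1/1.2075 = 0.8282; α₂ = α₁·K2/[H⁺] = 0.1691
α₁ + 2α₂ = 1.1663
CA = 1.1663 × 1.95 = 2.27 mmol/kg

CA = 2.27 mmol/kg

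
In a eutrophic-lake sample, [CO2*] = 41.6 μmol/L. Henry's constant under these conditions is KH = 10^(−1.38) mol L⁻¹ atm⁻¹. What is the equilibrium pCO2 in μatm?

pCO2 = 998 μatm

KH = 10^(−1.38) = 4.169×10^-2 mol L⁻¹ atm⁻¹
pCO2 = [CO2*]/KH = 41.6×10^-6 / 4.169×10^-2 = 9.98×10^-4 atm = 998 μatm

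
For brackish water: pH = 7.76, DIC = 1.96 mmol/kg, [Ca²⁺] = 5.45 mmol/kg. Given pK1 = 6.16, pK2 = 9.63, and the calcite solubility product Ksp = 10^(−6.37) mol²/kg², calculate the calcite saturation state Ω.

Ω = 0.325

α₂ = 1 / (1 + [H⁺]/K2 + [H⁺]²/(K1K2)) = 1 / (1 + 10^+1.87 + 10^+0.27)
   = 1 / (1 + 74.131 + 1.8621) = 1/76.993 = 0.01299
[CO3²⁻] = α₂ × DIC = 0.01299 × 1.96 = 0.02546 mmol/kg
Ksp = 10^(−6.37) = 4.266×10^-7
Ω = [Ca²⁺][CO3²⁻]/Ksp = (5.45×10^-3)(2.546×10^-5) / 4.266×10^-7 = 0.325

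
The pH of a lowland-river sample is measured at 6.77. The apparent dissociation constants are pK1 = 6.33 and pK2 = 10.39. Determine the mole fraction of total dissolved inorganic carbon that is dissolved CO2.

α₀ = 0.266

α₀ = 1 / (1 + K1/[H⁺] + K1K2/[H⁺]²) = 1 / (1 + 10^+0.44 + 10^-3.18)
   = 1 / (1 + 2.7542 + 0.00066069) = 1/3.7549 = 0.2663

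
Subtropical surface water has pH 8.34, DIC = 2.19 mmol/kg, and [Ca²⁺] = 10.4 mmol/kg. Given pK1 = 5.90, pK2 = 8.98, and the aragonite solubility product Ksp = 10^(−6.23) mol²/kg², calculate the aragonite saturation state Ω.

Ω = 7.19

α₂ = 1 / (1 + [H⁺]/K2 + [H⁺]²/(K1K2)) = 1 / (1 + 10^+0.64 + 10^-1.80)
   = 1 / (1 + 4.3652 + 0.015849) = 1/5.3810 = 0.1858
[CO3²⁻] = α₂ × DIC = 0.1858 × 2.19 = 0.4070 mmol/kg
Ksp = 10^(−6.23) = 5.888×10^-7
Ω = [Ca²⁺][CO3²⁻]/Ksp = (10.4×10^-3)(4.070×10^-4) / 5.888×10^-7 = 7.19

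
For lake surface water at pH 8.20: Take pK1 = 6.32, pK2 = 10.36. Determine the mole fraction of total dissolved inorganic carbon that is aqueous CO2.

α₀ = 1 / (1 + K1/[H⁺] + K1K2/[H⁺]²) = 1 / (1 + 10^+1.88 + 10^-0.28)
   = 1 / (1 + 75.858 + 0.52481) = 1/77.383 = 0.01292

α₀ = 0.0129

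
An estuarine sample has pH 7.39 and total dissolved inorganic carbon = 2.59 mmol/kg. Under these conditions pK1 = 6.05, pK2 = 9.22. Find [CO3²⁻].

α₂ = 1 / (1 + [H⁺]/K2 + [H⁺]²/(K1K2)) = 1 / (1 + 10^+1.83 + 10^+0.49)
   = 1 / (1 + 67.608 + 3.0903) = 1/71.699 = 0.01395
[CO3²⁻] = α₂ × DIC = 0.01395 × 2.59 = 0.0361 mmol/kg

[CO3²⁻] = 0.0361 mmol/kg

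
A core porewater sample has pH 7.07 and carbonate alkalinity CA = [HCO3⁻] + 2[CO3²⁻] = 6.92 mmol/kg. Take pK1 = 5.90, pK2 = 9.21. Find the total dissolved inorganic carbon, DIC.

DIC = 7.33 mmol/kg

CA = [HCO3⁻] + 2[CO3²⁻] = (α₁ + 2α₂)·DIC
At pH 7.07: [H⁺]/K1 = 10^-1.17 = 0.067608, K2/[H⁺] = 10^-2.14 = 0.0072444
α₁ = 1/(1 + 0.067608 + 0.0072444) = 1/1.0749 = 0.9304; α₂ = α₁·K2/[H⁺] = 0.006740
α₁ + 2α₂ = 0.9438
DIC = CA / (α₁ + 2α₂) = 6.92 / 0.9438 = 7.33 mmol/kg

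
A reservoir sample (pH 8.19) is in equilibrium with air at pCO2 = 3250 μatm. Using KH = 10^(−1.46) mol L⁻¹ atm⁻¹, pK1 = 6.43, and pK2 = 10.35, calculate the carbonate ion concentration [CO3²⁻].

[CO3²⁻] = 0.0449 mmol/L

[CO2*] = KH · pCO2 = 10^(−1.46) × 3250×10^-6 = 1.127×10^-4 mol/L
α₀ = 1/(1 + K1/[H⁺] + K1K2/[H⁺]²) = 1/(1 + 10^+1.76 + 10^-0.40) = 0.01697
DIC = [CO2*]/α₀ = 1.127×10^-4 / 0.01697 = 6.642 mmol/L
[CO3²⁻] = α₂·DIC; α₂ = 0.006754, so [CO3²⁻] = 0.006754 × 6.642 = 0.0449 mmol/L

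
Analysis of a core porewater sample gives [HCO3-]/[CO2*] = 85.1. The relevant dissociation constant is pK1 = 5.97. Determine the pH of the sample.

pH = 7.90

From K1 = [H⁺][HCO3-]/[CO2*]:  pH = pK1 + log₁₀([HCO3-]/[CO2*])
log₁₀(85.1) = +1.930
pH = 5.97 + (+1.930) = 7.90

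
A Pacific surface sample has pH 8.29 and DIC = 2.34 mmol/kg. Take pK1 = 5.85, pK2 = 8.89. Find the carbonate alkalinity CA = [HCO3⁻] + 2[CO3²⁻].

CA = [HCO3⁻] + 2[CO3²⁻] = (α₁ + 2α₂)·DIC
At pH 8.29: [H⁺]/K1 = 10^-2.44 = 0.0036308, K2/[H⁺] = 10^-0.60 = 0.25119
α₁ = 1/(1 + 0.0036308 + 0.25119) = 1/1.2548 = 0.7969; α₂ = α₁·K2/[H⁺] = 0.2002
α₁ + 2α₂ = 1.1973
CA = 1.1973 × 2.34 = 2.80 mmol/kg

CA = 2.80 mmol/kg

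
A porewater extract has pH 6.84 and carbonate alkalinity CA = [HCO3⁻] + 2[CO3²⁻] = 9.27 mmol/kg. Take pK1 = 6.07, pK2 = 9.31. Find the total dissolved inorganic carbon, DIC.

CA = [HCO3⁻] + 2[CO3²⁻] = (α₁ + 2α₂)·DIC
At pH 6.84: [H⁺]/K1 = 10^-0.77 = 0.16982, K2/[H⁺] = 10^-2.47 = 0.0033884
α₁ = 1/(1 + 0.16982 + 0.0033884) = 1/1.1732 = 0.8524; α₂ = α₁·K2/[H⁺] = 0.002888
α₁ + 2α₂ = 0.8581
DIC = CA / (α₁ + 2α₂) = 9.27 / 0.8581 = 10.8 mmol/kg

DIC = 10.8 mmol/kg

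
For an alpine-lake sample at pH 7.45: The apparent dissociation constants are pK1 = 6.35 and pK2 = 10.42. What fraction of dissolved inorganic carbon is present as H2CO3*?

α₀ = 1 / (1 + K1/[H⁺] + K1K2/[H⁺]²) = 1 / (1 + 10^+1.10 + 10^-1.87)
   = 1 / (1 + 12.589 + 0.013490) = 1/13.603 = 0.07351

α₀ = 0.0735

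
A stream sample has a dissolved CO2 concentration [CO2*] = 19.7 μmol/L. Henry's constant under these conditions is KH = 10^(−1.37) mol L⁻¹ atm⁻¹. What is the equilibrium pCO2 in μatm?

pCO2 = 462 μatm

KH = 10^(−1.37) = 4.266×10^-2 mol L⁻¹ atm⁻¹
pCO2 = [CO2*]/KH = 19.7×10^-6 / 4.266×10^-2 = 4.62×10^-4 atm = 462 μatm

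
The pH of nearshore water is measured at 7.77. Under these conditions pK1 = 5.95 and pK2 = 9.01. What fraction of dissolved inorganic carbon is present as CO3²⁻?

α₂ = 1 / (1 + [H⁺]/K2 + [H⁺]²/(K1K2)) = 1 / (1 + 10^+1.24 + 10^-0.58)
   = 1 / (1 + 17.378 + 0.26303) = 1/18.641 = 0.05365

α₂ = 0.0536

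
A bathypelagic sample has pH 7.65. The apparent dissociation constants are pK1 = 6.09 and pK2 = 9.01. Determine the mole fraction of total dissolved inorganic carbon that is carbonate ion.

α₂ = 0.0408

α₂ = 1 / (1 + [H⁺]/K2 + [H⁺]²/(K1K2)) = 1 / (1 + 10^+1.36 + 10^-0.20)
   = 1 / (1 + 22.909 + 0.63096) = 1/24.540 = 0.04075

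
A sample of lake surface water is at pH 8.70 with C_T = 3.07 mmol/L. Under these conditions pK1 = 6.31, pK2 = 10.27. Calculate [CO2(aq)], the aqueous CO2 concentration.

[CO2*] = 12.1 μmol/L

α₀ = 1 / (1 + K1/[H⁺] + K1K2/[H⁺]²) = 1 / (1 + 10^+2.39 + 10^+0.82)
   = 1 / (1 + 245.47 + 6.6069) = 1/253.08 = 0.003951
[CO2*] = α₀ × DIC = 0.003951 × 3.07 = 0.0121 mmol/L = 12.1 μmol/L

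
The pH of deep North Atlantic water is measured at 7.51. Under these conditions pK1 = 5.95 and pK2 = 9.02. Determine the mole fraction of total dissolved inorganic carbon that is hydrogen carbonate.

α₁ = 0.945

α₁ = 1 / (1 + [H⁺]/K1 + K2/[H⁺]) = 1 / (1 + 10^-1.56 + 10^-1.51)
   = 1 / (1 + 0.027542 + 0.030903) = 1/1.0584 = 0.9448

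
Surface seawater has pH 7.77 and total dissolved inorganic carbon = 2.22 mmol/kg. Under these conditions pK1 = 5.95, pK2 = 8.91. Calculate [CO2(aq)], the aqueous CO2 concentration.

α₀ = 1 / (1 + K1/[H⁺] + K1K2/[H⁺]²) = 1 / (1 + 10^+1.82 + 10^+0.68)
   = 1 / (1 + 66.069 + 4.7863) = 1/71.856 = 0.01392
[CO2*] = α₀ × DIC = 0.01392 × 2.22 = 0.0309 mmol/kg

[CO2*] = 0.0309 mmol/kg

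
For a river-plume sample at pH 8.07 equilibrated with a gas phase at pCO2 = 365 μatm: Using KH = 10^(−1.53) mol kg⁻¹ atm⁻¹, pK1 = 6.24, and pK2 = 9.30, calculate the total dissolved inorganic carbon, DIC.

DIC = 0.782 mmol/kg

[CO2*] = KH · pCO2 = 10^(−1.53) × 365×10^-6 = 1.077×10^-5 mol/kg
α₀ = 1/(1 + K1/[H⁺] + K1K2/[H⁺]²) = 1/(1 + 10^+1.83 + 10^+0.60) = 0.01378
DIC = [CO2*]/α₀ = 1.077×10^-5 / 0.01378 = 0.782 mmol/kg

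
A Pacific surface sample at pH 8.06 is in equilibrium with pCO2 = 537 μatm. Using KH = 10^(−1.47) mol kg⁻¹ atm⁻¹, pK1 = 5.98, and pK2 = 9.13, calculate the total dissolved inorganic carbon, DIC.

DIC = 2.39 mmol/kg

[CO2*] = KH · pCO2 = 10^(−1.47) × 537×10^-6 = 1.820×10^-5 mol/kg
α₀ = 1/(1 + K1/[H⁺] + K1K2/[H⁺]²) = 1/(1 + 10^+2.08 + 10^+1.01) = 0.007607
DIC = [CO2*]/α₀ = 1.820×10^-5 / 0.007607 = 2.39 mmol/kg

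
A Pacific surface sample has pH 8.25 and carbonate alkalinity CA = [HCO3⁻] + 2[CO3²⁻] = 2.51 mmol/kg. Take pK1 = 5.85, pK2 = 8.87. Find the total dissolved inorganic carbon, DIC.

DIC = 2.11 mmol/kg

CA = [HCO3⁻] + 2[CO3²⁻] = (α₁ + 2α₂)·DIC
At pH 8.25: [H⁺]/K1 = 10^-2.40 = 0.0039811, K2/[H⁺] = 10^-0.62 = 0.23988
α₁ = 1/(1 + 0.0039811 + 0.23988) = 1/1.2439 = 0.8039; α₂ = α₁·K2/[H⁺] = 0.1929
α₁ + 2α₂ = 1.1897
DIC = CA / (α₁ + 2α₂) = 2.51 / 1.1897 = 2.11 mmol/kg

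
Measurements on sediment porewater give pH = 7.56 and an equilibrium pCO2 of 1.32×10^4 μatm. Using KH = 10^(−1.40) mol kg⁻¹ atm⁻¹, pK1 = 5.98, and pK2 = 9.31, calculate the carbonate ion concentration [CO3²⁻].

[CO3²⁻] = 0.355 mmol/kg

[CO2*] = KH · pCO2 = 10^(−1.40) × 1.32×10^4×10^-6 = 5.255×10^-4 mol/kg
α₀ = 1/(1 + K1/[H⁺] + K1K2/[H⁺]²) = 1/(1 + 10^+1.58 + 10^-0.17) = 0.02519
DIC = [CO2*]/α₀ = 5.255×10^-4 / 0.02519 = 20.86 mmol/kg
[CO3²⁻] = α₂·DIC; α₂ = 0.01703, so [CO3²⁻] = 0.01703 × 20.86 = 0.355 mmol/kg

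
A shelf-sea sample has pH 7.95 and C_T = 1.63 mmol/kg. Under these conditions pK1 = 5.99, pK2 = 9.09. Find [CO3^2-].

[CO3²⁻] = 0.109 mmol/kg

α₂ = 1 / (1 + [H⁺]/K2 + [H⁺]²/(K1K2)) = 1 / (1 + 10^+1.14 + 10^-0.82)
   = 1 / (1 + 13.804 + 0.15136) = 1/14.955 = 0.06687
[CO3²⁻] = α₂ × DIC = 0.06687 × 1.63 = 0.109 mmol/kg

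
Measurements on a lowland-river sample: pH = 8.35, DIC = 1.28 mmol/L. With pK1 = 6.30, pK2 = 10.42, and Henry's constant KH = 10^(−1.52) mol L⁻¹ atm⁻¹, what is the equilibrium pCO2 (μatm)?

α₀ = 1 / (1 + K1/[H⁺] + K1K2/[H⁺]²) = 1 / (1 + 10^+2.05 + 10^-0.02)
   = 1 / (1 + 112.20 + 0.95499) = 1/114.16 = 0.008760
[CO2*] = α₀ × DIC = 0.008760 × 1.28 = 0.01121 mmol/L = 11.21 μmol/L
pCO2 = [CO2*]/KH = 1.121×10^-5 / 3.020×10^-2 = 371 μatm

pCO2 = 371 μatm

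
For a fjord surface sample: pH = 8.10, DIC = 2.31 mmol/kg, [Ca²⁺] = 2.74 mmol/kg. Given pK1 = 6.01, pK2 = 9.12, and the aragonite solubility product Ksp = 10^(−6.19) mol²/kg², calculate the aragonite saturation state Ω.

α₂ = 1 / (1 + [H⁺]/K2 + [H⁺]²/(K1K2)) = 1 / (1 + 10^+1.02 + 10^-1.07)
   = 1 / (1 + 10.471 + 0.085114) = 1/11.556 = 0.08653
[CO3²⁻] = α₂ × DIC = 0.08653 × 2.31 = 0.1999 mmol/kg
Ksp = 10^(−6.19) = 6.457×10^-7
Ω = [Ca²⁺][CO3²⁻]/Ksp = (2.74×10^-3)(1.999×10^-4) / 6.457×10^-7 = 0.848

Ω = 0.848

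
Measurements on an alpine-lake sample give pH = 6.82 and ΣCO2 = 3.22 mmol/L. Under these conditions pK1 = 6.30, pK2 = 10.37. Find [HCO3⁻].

α₁ = 1 / (1 + [H⁺]/K1 + K2/[H⁺]) = 1 / (1 + 10^-0.52 + 10^-3.55)
   = 1 / (1 + 0.30200 + 0.00028184) = 1/1.3023 = 0.7679
[HCO3⁻] = α₁ × DIC = 0.7679 × 3.22 = 2.47 mmol/L

[HCO3⁻] = 2.47 mmol/L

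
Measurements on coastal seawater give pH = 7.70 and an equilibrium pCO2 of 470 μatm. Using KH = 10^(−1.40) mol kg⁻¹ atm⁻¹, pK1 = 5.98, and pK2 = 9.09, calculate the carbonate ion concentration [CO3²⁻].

[CO3²⁻] = 0.0400 mmol/kg

[CO2*] = KH · pCO2 = 10^(−1.40) × 470×10^-6 = 1.871×10^-5 mol/kg
α₀ = 1/(1 + K1/[H⁺] + K1K2/[H⁺]²) = 1/(1 + 10^+1.72 + 10^+0.33) = 0.01798
DIC = [CO2*]/α₀ = 1.871×10^-5 / 0.01798 = 1.041 mmol/kg
[CO3²⁻] = α₂·DIC; α₂ = 0.03844, so [CO3²⁻] = 0.03844 × 1.041 = 0.0400 mmol/kg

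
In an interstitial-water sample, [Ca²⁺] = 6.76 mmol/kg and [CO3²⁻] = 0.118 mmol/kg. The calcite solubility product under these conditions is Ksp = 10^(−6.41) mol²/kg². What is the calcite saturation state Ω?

Ω = 2.05

Ksp = 10^(−6.41) = 3.890×10^-7
Ω = [Ca²⁺][CO3²⁻]/Ksp = (6.76×10^-3)(0.118×10^-3) / 3.890×10^-7 = 2.05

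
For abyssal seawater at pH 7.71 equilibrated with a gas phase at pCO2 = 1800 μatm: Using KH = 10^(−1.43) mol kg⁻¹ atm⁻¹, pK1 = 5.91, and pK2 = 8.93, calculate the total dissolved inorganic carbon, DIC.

[CO2*] = KH · pCO2 = 10^(−1.43) × 1800×10^-6 = 6.688×10^-5 mol/kg
α₀ = 1/(1 + K1/[H⁺] + K1K2/[H⁺]²) = 1/(1 + 10^+1.80 + 10^+0.58) = 0.01473
DIC = [CO2*]/α₀ = 6.688×10^-5 / 0.01473 = 4.54 mmol/kg

DIC = 4.54 mmol/kg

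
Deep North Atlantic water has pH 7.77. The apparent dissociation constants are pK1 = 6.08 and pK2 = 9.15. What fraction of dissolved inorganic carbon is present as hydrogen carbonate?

α₁ = 1 / (1 + [H⁺]/K1 + K2/[H⁺]) = 1 / (1 + 10^-1.69 + 10^-1.38)
   = 1 / (1 + 0.020417 + 0.041687) = 1/1.0621 = 0.9415

α₁ = 0.942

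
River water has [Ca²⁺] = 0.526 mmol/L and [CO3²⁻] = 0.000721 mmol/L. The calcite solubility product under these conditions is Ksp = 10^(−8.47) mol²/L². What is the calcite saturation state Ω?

Ω = 0.112

Ksp = 10^(−8.47) = 3.388×10^-9
Ω = [Ca²⁺][CO3²⁻]/Ksp = (0.526×10^-3)(0.000721×10^-3) / 3.388×10^-9 = 0.112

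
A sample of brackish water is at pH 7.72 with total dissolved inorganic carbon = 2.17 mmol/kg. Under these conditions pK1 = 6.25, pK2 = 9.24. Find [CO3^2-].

α₂ = 1 / (1 + [H⁺]/K2 + [H⁺]²/(K1K2)) = 1 / (1 + 10^+1.52 + 10^+0.05)
   = 1 / (1 + 33.113 + 1.1220) = 1/35.235 = 0.02838
[CO3²⁻] = α₂ × DIC = 0.02838 × 2.17 = 0.0616 mmol/kg

[CO3²⁻] = 0.0616 mmol/kg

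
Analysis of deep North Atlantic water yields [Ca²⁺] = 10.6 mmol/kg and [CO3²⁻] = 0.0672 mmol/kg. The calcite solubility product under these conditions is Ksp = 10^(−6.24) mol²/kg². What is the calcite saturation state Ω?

Ksp = 10^(−6.24) = 5.754×10^-7
Ω = [Ca²⁺][CO3²⁻]/Ksp = (10.6×10^-3)(0.0672×10^-3) / 5.754×10^-7 = 1.24

Ω = 1.24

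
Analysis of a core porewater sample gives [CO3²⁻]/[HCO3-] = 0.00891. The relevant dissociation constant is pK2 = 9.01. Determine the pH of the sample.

pH = 6.96

From K2 = [H⁺][CO3²⁻]/[HCO3-]:  pH = pK2 + log₁₀([CO3²⁻]/[HCO3-])
log₁₀(0.00891) = -2.050
pH = 9.01 + (-2.050) = 6.96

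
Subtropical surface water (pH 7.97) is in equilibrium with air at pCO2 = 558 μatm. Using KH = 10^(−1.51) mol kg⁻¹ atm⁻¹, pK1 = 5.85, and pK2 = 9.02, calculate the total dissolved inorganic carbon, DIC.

[CO2*] = KH · pCO2 = 10^(−1.51) × 558×10^-6 = 1.724×10^-5 mol/kg
α₀ = 1/(1 + K1/[H⁺] + K1K2/[H⁺]²) = 1/(1 + 10^+2.12 + 10^+1.07) = 0.006917
DIC = [CO2*]/α₀ = 1.724×10^-5 / 0.006917 = 2.49 mmol/kg

DIC = 2.49 mmol/kg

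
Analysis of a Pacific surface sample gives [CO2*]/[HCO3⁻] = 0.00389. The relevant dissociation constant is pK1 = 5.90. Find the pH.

pH = 8.31

From K1 = [H⁺][HCO3⁻]/[CO2*]:  pH = pK1 − log₁₀([CO2*]/[HCO3⁻])
log₁₀(0.00389) = -2.410
pH = 5.90 − (-2.410) = 8.31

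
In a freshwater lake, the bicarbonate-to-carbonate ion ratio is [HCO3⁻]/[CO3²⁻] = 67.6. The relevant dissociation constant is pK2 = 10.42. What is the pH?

From K2 = [H⁺][CO3²⁻]/[HCO3⁻]:  pH = pK2 − log₁₀([HCO3⁻]/[CO3²⁻])
log₁₀(67.6) = +1.830
pH = 10.42 − (+1.830) = 8.59

pH = 8.59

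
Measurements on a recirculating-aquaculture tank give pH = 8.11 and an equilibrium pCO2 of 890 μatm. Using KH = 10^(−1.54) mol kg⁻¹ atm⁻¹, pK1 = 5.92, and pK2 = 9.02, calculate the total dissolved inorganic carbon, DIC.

DIC = 4.49 mmol/kg

[CO2*] = KH · pCO2 = 10^(−1.54) × 890×10^-6 = 2.567×10^-5 mol/kg
α₀ = 1/(1 + K1/[H⁺] + K1K2/[H⁺]²) = 1/(1 + 10^+2.19 + 10^+1.28) = 0.005716
DIC = [CO2*]/α₀ = 2.567×10^-5 / 0.005716 = 4.49 mmol/kg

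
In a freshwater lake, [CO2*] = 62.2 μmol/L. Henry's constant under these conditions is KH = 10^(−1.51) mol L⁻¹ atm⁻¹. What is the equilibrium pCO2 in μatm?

KH = 10^(−1.51) = 3.090×10^-2 mol L⁻¹ atm⁻¹
pCO2 = [CO2*]/KH = 62.2×10^-6 / 3.090×10^-2 = 2.01×10^-3 atm = 2010 μatm

pCO2 = 2010 μatm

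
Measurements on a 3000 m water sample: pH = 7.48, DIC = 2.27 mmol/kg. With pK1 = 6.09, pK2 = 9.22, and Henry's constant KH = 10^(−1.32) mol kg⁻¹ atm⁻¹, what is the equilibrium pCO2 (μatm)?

pCO2 = 1820 μatm

α₀ = 1 / (1 + K1/[H⁺] + K1K2/[H⁺]²) = 1 / (1 + 10^+1.39 + 10^-0.35)
   = 1 / (1 + 24.547 + 0.44668) = 1/25.994 = 0.03847
[CO2*] = α₀ × DIC = 0.03847 × 2.27 = 0.08733 mmol/kg
pCO2 = [CO2*]/KH = 8.733×10^-5 / 4.786×10^-2 = 1820 μatm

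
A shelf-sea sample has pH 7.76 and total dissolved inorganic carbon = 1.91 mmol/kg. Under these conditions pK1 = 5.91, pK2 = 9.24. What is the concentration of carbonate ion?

α₂ = 1 / (1 + [H⁺]/K2 + [H⁺]²/(K1K2)) = 1 / (1 + 10^+1.48 + 10^-0.37)
   = 1 / (1 + 30.200 + 0.42658) = 1/31.626 = 0.03162
[CO3²⁻] = α₂ × DIC = 0.03162 × 1.91 = 0.0604 mmol/kg

[CO3²⁻] = 0.0604 mmol/kg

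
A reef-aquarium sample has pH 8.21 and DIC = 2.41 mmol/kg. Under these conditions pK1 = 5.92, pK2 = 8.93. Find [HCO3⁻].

α₁ = 1 / (1 + [H⁺]/K1 + K2/[H⁺]) = 1 / (1 + 10^-2.29 + 10^-0.72)
   = 1 / (1 + 0.0051286 + 0.19055) = 1/1.1957 = 0.8363
[HCO3⁻] = α₁ × DIC = 0.8363 × 2.41 = 2.02 mmol/kg

[HCO3⁻] = 2.02 mmol/kg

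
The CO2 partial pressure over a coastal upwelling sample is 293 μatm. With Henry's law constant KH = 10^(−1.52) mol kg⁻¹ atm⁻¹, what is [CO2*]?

[CO2*] = 8.85 μmol/kg

KH = 10^(−1.52) = 3.020×10^-2 mol kg⁻¹ atm⁻¹
[CO2*] = KH · pCO2 = 3.020×10^-2 × 293×10^-6 atm = 8.85×10^-6 mol/kg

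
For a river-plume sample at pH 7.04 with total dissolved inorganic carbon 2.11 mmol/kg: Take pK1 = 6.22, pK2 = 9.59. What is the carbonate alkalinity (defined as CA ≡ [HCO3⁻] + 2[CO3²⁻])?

CA = [HCO3⁻] + 2[CO3²⁻] = (α₁ + 2α₂)·DIC
At pH 7.04: [H⁺]/K1 = 10^-0.82 = 0.15136, K2/[H⁺] = 10^-2.55 = 0.0028184
α₁ = 1/(1 + 0.15136 + 0.0028184) = 1/1.1542 = 0.8664; α₂ = α₁·K2/[H⁺] = 0.002442
α₁ + 2α₂ = 0.8713
CA = 0.8713 × 2.11 = 1.84 mmol/kg

CA = 1.84 mmol/kg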